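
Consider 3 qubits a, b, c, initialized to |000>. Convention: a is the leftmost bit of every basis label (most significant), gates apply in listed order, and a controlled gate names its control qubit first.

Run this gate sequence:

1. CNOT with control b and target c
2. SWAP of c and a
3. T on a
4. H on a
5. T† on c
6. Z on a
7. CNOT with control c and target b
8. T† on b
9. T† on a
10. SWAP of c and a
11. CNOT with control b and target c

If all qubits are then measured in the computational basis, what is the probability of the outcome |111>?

Outcome |111> occurs with probability 0.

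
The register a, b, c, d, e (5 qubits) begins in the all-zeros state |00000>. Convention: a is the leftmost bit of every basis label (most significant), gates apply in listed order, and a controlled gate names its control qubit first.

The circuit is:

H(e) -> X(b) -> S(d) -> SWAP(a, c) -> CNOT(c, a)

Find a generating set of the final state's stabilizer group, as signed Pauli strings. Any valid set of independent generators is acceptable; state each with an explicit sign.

One valid set of independent stabilizer generators is +IIIIX, +ZIIII, -IZIII, +IIZII, +IIIZI (any independent generating set of the same group is equally correct).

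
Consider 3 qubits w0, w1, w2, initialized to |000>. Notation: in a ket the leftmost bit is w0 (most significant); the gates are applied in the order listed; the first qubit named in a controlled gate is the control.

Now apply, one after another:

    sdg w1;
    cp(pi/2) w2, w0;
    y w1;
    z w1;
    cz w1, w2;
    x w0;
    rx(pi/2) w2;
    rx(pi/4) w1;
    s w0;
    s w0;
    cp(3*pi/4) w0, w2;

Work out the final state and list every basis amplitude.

The final amplitudes are 0 on |000>, 0 on |001>, 0 on |010>, 0 on |011>, sqrt(4 - 2*sqrt(2))/4 on |100>, sqrt(4 - 2*sqrt(2))*exp(I*pi/4)/4 on |101>, I*sqrt(2*sqrt(2) + 4)/4 on |110>, sqrt(2*sqrt(2) + 4)*exp(3*I*pi/4)/4 on |111>.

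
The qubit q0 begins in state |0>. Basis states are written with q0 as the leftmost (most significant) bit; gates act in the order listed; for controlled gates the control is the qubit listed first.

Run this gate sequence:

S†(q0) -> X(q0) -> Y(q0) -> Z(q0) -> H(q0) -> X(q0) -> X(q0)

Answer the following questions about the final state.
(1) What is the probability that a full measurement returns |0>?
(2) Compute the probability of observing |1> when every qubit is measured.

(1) Outcome |0> occurs with probability 1/2.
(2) A full measurement returns |1> with probability 1/2.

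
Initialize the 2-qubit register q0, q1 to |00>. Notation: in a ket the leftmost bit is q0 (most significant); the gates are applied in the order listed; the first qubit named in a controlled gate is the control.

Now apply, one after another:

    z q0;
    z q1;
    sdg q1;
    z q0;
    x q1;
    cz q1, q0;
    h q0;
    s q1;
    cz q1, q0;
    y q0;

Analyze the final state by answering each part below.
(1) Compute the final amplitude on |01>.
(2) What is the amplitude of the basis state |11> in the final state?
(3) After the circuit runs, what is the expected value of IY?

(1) The amplitude on |01> is -sqrt(2)/2.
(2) The final state's coefficient on |11> equals -sqrt(2)/2.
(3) In the final state, IY has expectation 0.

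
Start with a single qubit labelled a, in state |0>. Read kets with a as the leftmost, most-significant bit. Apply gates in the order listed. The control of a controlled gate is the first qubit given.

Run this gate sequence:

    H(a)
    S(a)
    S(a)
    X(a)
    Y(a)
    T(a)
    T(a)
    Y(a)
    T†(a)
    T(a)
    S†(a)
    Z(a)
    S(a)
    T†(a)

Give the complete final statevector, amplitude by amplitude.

After the circuit, the state carries amplitude -sqrt(2)*I/2 on |0>, sqrt(2)*exp(3*I*pi/4)/2 on |1>.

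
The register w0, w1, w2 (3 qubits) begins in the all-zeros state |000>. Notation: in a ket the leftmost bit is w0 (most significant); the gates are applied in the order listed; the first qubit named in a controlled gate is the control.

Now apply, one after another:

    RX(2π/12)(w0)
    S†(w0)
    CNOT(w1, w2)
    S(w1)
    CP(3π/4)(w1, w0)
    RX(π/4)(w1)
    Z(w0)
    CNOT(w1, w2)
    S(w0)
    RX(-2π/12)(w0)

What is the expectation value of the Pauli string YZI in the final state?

The observable YZI averages to sqrt(6)/4.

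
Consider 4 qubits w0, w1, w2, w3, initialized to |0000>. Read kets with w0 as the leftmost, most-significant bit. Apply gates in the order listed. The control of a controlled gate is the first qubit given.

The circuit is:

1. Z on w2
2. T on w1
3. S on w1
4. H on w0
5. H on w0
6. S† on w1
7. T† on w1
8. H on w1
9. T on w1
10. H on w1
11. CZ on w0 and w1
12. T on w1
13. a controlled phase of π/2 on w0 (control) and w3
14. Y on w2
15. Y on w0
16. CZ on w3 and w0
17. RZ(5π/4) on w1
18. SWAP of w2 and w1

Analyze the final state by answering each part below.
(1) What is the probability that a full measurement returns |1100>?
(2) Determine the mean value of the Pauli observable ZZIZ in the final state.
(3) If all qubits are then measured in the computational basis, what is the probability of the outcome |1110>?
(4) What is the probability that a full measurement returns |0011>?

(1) The probability of measuring |1100> is sqrt(2)/4 + 1/2.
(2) In the final state, ZZIZ has expectation 1.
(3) Outcome |1110> occurs with probability 1/2 - sqrt(2)/4.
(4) Outcome |0011> occurs with probability 0.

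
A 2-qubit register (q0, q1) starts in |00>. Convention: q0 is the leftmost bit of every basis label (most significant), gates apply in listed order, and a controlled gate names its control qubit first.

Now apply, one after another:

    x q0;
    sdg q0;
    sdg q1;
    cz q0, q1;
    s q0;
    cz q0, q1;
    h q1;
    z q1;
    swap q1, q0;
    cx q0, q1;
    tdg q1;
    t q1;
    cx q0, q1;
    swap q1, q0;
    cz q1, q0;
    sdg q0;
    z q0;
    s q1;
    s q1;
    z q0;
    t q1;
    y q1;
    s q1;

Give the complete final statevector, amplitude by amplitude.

The resulting statevector has amplitude 0 on |00>, 0 on |01>, sqrt(2)*exp(I*pi/4)/2 on |10>, sqrt(2)*I/2 on |11>. Key observation: steps 9-14 multiply out to the identity, so the circuit reduces to the remaining gates.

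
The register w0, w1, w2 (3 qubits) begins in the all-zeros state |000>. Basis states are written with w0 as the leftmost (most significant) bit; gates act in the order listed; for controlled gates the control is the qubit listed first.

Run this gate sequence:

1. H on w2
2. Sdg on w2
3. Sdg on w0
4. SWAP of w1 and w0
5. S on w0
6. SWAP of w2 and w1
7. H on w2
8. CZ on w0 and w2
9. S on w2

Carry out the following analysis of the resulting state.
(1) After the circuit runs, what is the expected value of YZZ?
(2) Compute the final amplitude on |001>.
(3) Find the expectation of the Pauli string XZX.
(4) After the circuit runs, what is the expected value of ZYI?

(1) The expectation value of YZZ is 0.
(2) The final state's coefficient on |001> equals I/2.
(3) The observable XZX averages to 0.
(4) In the final state, ZYI has expectation -1.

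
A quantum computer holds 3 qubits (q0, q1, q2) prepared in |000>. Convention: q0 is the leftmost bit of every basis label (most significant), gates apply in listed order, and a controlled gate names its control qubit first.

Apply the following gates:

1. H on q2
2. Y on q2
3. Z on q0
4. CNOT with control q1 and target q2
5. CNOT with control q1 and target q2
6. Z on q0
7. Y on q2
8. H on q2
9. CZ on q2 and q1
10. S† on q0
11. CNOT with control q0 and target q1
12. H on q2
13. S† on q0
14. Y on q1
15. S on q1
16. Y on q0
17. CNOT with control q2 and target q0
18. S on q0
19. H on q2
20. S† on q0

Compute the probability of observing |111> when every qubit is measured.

Outcome |111> occurs with probability 1/4. Key observation: the block from step 1 through step 8 cancels to the identity and can be dropped.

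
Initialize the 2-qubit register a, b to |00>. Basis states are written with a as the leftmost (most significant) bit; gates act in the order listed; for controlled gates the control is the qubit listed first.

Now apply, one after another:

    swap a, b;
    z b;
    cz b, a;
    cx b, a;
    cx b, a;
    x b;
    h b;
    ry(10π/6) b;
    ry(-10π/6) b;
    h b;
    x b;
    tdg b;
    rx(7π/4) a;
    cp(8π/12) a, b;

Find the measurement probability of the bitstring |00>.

The probability of measuring |00> is sqrt(2)/4 + 1/2. Key observation: the block from step 6 through step 11 cancels to the identity and can be dropped.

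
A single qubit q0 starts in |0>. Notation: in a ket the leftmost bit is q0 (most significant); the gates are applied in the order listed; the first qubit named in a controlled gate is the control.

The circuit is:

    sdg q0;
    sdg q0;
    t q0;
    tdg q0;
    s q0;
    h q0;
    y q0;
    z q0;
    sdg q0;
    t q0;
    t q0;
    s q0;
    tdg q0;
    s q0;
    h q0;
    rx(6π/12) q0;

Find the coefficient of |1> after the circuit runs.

The amplitude on |1> is sqrt(2)*(-1 - I - exp(I*pi/4) - exp(3*I*pi/4))/4. Key observation: gates 2-5 undo each other exactly, leaving only the rest of the circuit to track.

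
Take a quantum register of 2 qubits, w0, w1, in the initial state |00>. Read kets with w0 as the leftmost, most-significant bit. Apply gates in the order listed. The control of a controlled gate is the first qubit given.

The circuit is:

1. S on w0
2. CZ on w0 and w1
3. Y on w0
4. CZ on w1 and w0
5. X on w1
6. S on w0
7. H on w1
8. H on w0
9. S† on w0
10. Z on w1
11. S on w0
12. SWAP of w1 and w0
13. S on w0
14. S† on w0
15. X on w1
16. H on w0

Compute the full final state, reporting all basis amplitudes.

The resulting statevector has amplitude sqrt(2)/2 on |00>, -sqrt(2)/2 on |01>, 0 on |10>, 0 on |11>.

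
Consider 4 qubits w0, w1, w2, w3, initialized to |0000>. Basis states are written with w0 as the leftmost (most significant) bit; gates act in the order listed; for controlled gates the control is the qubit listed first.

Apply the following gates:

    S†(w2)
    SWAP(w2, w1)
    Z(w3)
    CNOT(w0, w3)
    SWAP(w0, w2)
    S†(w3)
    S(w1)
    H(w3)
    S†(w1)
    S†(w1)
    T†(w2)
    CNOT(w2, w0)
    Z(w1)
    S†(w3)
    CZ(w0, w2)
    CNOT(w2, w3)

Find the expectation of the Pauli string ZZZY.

The observable ZZZY averages to -1.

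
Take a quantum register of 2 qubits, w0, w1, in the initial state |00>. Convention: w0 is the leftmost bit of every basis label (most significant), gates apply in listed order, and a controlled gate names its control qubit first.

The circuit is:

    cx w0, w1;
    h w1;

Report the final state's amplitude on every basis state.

The final amplitudes are sqrt(2)/2 on |00>, sqrt(2)/2 on |01>, 0 on |10>, 0 on |11>.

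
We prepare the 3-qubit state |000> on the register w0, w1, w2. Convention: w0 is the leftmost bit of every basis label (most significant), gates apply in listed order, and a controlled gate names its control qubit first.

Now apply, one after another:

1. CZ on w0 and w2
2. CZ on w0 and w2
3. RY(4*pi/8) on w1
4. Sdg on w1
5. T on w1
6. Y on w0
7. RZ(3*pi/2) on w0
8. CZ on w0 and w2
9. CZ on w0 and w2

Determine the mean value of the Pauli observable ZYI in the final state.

In the final state, ZYI has expectation sqrt(2)/2.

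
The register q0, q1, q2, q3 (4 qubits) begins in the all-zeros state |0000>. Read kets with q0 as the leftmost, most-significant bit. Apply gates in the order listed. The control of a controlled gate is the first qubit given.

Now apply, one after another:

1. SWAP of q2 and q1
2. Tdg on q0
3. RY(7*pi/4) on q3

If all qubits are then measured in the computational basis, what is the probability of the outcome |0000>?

The probability of measuring |0000> is sqrt(2)/4 + 1/2.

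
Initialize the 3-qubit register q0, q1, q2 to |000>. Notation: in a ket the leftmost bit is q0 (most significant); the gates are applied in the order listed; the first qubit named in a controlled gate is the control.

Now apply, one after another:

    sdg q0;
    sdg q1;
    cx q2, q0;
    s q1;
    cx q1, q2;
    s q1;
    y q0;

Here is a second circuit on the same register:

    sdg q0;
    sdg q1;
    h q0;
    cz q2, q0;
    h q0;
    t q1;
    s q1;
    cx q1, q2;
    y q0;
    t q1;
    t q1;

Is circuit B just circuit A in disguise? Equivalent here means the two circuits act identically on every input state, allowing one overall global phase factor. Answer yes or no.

No — the two circuits implement different unitaries, even allowing a global phase.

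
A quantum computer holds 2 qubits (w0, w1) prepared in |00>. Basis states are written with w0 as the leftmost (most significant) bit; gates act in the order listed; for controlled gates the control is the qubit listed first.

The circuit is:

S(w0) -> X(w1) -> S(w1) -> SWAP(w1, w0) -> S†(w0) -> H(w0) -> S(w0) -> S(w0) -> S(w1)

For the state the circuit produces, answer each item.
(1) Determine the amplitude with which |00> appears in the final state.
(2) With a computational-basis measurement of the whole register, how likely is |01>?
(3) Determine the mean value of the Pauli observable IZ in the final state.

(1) |00> carries amplitude sqrt(2)/2 in the final state.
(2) Outcome |01> occurs with probability 0.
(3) The expectation value of IZ is 1.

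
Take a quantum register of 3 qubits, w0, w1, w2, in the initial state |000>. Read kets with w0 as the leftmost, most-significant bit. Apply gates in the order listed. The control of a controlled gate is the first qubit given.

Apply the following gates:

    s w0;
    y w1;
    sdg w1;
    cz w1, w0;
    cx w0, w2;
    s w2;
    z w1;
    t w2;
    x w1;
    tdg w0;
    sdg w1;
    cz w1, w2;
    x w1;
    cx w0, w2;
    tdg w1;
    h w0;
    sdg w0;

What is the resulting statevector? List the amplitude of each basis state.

After the circuit, the state carries amplitude sqrt(2)*exp(3*I*pi/4)/2 on |010>, sqrt(2)*exp(I*pi/4)/2 on |110>, and 0 on every other basis state.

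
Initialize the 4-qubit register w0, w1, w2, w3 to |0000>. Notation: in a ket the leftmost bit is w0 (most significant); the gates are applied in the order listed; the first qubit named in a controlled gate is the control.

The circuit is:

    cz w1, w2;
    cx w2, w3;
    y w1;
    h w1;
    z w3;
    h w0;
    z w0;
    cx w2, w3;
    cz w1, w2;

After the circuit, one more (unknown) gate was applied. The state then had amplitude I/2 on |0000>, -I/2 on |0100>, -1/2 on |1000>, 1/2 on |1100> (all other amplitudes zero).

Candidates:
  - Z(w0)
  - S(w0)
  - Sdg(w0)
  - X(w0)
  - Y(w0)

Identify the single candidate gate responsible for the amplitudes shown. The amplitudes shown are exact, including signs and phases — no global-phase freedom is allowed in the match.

It was Sdg(w0) that produced the state shown.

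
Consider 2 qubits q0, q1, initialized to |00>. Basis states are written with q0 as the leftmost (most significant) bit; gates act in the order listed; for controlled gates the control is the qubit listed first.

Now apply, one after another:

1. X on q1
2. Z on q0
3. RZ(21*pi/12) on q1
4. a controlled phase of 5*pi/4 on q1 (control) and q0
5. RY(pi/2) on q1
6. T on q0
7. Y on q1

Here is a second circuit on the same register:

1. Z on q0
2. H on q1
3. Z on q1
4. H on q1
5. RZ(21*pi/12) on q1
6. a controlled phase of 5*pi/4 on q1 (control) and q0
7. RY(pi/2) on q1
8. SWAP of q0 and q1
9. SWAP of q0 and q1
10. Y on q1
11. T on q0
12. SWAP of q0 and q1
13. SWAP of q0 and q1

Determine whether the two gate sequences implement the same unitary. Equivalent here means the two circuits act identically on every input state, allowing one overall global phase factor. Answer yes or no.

Yes — the two circuits implement the same unitary up to a global phase.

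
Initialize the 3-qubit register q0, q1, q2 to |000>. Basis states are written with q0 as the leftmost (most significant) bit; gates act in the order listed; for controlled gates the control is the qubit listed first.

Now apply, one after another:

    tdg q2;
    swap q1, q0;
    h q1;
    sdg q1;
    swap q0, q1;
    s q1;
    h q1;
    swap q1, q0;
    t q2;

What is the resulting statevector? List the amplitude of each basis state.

The final amplitudes are 1/2 on |000>, 0 on |001>, -I/2 on |010>, 0 on |011>, 1/2 on |100>, 0 on |101>, -I/2 on |110>, 0 on |111>.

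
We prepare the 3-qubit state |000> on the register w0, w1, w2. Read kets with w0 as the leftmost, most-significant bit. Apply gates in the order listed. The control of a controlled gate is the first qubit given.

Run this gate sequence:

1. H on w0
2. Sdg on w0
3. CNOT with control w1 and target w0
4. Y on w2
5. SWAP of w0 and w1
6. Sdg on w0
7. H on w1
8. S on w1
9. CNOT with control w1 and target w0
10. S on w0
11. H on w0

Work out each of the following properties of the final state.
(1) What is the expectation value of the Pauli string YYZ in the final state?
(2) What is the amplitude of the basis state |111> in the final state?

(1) In the final state, YYZ has expectation 0.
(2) |111> carries amplitude sqrt(2)*(-1 + I)/4 in the final state.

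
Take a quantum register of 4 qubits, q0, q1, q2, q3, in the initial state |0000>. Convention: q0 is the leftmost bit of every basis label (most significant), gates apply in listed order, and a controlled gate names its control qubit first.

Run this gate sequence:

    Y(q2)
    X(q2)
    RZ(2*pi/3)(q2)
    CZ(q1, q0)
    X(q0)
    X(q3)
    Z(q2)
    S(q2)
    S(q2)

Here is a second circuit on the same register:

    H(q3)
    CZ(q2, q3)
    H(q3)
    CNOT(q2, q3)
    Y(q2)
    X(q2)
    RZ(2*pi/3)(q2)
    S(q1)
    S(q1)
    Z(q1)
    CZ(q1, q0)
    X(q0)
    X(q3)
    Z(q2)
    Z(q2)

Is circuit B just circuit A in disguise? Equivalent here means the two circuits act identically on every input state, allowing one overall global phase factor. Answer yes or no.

Yes — the two circuits implement the same unitary up to a global phase.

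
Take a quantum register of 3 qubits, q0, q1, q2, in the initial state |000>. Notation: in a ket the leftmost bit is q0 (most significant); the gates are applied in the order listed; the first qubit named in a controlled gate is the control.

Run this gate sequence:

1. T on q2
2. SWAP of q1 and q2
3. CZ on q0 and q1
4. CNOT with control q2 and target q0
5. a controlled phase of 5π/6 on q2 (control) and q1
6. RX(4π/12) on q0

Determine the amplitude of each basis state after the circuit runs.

The final amplitudes are sqrt(3)/2 on |000>, -I/2 on |100>, and 0 on every other basis state.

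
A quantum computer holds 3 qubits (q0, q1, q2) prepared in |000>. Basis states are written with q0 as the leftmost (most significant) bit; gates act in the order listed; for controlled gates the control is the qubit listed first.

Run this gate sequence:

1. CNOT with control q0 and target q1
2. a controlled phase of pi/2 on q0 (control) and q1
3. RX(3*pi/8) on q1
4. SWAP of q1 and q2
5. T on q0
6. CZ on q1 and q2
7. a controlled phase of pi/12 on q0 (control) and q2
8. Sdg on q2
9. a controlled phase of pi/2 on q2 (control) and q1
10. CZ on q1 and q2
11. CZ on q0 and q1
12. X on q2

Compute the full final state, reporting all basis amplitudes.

The final amplitudes are -sin(3*pi/16) on |000>, cos(3*pi/16) on |001>, and 0 on every other basis state.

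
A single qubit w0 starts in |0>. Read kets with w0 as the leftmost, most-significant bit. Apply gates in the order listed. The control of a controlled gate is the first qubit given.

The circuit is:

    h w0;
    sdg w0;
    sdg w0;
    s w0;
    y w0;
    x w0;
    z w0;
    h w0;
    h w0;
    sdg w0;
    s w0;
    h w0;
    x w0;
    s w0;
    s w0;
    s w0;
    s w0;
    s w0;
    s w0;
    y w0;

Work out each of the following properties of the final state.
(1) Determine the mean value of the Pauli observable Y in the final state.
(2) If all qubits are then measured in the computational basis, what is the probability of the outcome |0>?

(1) In the final state, Y has expectation 1. Key observation: gates 15-18 undo each other exactly, leaving only the rest of the circuit to track.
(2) The probability of measuring |0> is 1/2.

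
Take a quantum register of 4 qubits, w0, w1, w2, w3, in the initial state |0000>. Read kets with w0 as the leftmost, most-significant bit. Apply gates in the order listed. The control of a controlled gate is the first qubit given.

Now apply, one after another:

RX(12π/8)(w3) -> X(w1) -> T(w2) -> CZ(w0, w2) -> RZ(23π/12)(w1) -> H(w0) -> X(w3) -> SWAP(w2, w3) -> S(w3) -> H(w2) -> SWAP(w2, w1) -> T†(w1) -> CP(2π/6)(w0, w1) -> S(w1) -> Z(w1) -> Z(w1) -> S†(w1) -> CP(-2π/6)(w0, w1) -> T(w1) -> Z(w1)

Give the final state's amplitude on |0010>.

The final state's coefficient on |0010> equals sqrt(2)*(1 - I)*exp(11*I*pi/24)/4. Key observation: the block from step 12 through step 19 cancels to the identity and can be dropped.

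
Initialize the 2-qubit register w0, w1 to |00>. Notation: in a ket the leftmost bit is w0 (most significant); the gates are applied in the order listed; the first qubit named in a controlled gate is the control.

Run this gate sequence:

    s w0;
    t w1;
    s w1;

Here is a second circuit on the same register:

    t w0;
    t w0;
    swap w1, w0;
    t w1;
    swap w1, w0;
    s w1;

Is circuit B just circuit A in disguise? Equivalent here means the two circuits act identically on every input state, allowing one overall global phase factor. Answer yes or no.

No — the two circuits implement different unitaries, even allowing a global phase.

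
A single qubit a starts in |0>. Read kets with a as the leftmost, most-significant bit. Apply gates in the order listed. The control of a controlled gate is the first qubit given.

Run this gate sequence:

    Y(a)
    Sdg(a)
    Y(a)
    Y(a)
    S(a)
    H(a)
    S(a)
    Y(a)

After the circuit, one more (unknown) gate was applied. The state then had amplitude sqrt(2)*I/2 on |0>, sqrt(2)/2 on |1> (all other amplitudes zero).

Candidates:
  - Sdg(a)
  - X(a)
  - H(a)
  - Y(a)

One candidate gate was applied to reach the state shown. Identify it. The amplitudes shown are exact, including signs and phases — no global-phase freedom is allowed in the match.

The applied gate was Y(a).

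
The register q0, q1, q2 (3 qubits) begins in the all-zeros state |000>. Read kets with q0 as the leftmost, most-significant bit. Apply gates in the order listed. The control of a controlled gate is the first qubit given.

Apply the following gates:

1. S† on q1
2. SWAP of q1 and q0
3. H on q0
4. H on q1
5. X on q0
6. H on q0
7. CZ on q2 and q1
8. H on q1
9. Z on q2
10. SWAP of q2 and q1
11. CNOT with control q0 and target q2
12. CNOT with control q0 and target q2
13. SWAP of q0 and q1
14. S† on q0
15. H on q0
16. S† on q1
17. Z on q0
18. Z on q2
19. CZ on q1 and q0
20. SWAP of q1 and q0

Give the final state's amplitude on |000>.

The final state's coefficient on |000> equals sqrt(2)/2.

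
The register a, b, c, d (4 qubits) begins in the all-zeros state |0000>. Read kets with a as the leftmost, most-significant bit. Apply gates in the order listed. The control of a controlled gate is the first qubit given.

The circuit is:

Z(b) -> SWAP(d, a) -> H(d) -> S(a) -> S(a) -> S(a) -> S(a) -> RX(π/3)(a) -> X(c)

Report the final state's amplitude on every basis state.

The final amplitudes are sqrt(6)/4 on |0010>, sqrt(6)/4 on |0011>, -sqrt(2)*I/4 on |1010>, -sqrt(2)*I/4 on |1011>, and 0 on every other basis state.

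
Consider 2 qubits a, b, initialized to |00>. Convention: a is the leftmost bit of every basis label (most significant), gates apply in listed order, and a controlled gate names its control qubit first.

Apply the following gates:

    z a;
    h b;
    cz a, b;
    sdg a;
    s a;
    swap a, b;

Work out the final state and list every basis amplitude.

The resulting statevector has amplitude sqrt(2)/2 on |00>, 0 on |01>, sqrt(2)/2 on |10>, 0 on |11>.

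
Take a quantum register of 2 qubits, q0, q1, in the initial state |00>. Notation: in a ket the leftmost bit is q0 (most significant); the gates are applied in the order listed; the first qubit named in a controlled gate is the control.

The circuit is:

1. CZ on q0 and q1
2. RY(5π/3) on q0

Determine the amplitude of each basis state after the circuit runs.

The final amplitudes are -sqrt(3)/2 on |00>, 0 on |01>, 1/2 on |10>, 0 on |11>.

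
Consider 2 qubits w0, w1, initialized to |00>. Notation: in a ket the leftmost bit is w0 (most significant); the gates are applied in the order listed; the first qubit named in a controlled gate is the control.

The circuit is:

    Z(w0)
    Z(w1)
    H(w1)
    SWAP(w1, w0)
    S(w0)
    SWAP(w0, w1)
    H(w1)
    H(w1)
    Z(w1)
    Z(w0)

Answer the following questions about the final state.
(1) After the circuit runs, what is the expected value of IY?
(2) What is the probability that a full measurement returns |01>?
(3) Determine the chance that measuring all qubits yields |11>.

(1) The observable IY averages to -1.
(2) A full measurement returns |01> with probability 1/2.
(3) The probability of measuring |11> is 0.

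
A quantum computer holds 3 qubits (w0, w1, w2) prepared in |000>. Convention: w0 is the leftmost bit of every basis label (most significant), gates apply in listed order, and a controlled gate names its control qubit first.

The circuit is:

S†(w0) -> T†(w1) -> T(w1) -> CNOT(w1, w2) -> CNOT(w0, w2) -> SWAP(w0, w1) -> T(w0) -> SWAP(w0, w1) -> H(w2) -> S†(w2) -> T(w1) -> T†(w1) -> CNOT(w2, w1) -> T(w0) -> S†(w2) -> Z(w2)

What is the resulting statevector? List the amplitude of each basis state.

The final amplitudes are sqrt(2)/2 on |000>, sqrt(2)/2 on |011>, and 0 on every other basis state.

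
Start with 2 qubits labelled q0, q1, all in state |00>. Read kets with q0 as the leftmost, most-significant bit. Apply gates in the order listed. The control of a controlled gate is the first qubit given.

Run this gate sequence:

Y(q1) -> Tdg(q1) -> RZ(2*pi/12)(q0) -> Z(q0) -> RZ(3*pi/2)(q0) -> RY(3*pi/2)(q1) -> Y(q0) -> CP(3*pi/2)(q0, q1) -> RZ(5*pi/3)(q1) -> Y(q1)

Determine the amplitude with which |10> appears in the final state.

|10> carries amplitude sqrt(2)*exp(3*I*pi/4)/2 in the final state.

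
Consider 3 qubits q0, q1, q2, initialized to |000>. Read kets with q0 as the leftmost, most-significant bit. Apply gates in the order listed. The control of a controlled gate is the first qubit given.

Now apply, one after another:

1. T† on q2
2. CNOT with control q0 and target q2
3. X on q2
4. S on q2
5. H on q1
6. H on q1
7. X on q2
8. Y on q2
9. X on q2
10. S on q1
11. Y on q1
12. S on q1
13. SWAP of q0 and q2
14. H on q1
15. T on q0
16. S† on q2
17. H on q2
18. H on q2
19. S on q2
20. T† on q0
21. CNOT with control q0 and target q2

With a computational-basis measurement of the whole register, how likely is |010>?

A full measurement returns |010> with probability 1/2.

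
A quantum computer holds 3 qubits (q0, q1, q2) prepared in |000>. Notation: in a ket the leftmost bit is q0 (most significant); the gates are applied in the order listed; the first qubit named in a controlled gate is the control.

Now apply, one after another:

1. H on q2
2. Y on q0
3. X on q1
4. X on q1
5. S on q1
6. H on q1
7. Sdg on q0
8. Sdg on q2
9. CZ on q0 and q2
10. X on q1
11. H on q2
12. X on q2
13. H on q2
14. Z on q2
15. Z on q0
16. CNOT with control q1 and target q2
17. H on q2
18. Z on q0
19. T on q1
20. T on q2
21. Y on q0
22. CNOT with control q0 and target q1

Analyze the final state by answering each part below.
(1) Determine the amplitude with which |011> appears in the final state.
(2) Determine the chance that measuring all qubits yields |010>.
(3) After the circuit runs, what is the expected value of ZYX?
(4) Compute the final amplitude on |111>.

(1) The amplitude on |011> is sqrt(2)*(-1 + I)/4.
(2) A full measurement returns |010> with probability 1/4.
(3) In the final state, ZYX has expectation 1/2.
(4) The amplitude on |111> is 0.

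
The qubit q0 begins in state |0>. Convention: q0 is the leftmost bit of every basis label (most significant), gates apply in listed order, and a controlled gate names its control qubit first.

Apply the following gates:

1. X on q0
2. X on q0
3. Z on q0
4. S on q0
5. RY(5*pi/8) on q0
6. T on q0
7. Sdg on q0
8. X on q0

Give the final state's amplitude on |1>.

The amplitude on |1> is cos(5*pi/16).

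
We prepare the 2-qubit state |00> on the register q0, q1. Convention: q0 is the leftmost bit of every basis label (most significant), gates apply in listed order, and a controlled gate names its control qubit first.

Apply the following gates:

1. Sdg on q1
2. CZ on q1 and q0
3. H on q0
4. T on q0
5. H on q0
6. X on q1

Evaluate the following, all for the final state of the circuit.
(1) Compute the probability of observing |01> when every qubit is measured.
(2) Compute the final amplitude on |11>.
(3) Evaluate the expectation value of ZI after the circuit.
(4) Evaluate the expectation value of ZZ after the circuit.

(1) A full measurement returns |01> with probability sqrt(2)/4 + 1/2.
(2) |11> carries amplitude 1/2 - exp(I*pi/4)/2 in the final state.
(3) The observable ZI averages to sqrt(2)/2.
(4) The expectation value of ZZ is -sqrt(2)/2.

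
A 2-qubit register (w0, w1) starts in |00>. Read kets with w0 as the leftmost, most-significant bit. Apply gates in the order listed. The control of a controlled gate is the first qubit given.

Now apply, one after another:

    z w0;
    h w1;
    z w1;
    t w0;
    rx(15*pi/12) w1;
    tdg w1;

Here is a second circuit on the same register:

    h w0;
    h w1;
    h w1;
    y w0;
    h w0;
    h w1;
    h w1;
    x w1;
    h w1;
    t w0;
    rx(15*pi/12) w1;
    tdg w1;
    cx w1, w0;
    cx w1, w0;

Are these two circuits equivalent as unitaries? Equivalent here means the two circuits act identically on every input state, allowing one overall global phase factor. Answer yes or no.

No — the two circuits implement different unitaries, even allowing a global phase.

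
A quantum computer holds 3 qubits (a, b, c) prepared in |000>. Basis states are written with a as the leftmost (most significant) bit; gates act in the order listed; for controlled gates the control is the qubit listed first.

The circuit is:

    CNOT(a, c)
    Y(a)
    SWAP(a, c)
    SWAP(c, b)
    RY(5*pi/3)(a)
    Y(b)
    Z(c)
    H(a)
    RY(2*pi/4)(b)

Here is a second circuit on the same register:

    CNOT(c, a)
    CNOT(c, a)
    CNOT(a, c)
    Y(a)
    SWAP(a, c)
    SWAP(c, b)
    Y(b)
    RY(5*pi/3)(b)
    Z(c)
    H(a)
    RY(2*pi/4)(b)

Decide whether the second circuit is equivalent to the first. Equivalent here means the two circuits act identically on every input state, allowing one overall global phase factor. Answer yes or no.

No: there is an input state on which the two circuits produce genuinely different outputs (not merely differing by a phase).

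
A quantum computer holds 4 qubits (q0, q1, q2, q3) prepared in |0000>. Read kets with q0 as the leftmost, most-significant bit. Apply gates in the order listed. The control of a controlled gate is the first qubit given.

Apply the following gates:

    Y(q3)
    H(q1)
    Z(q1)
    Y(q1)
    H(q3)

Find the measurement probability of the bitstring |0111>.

A full measurement returns |0111> with probability 0.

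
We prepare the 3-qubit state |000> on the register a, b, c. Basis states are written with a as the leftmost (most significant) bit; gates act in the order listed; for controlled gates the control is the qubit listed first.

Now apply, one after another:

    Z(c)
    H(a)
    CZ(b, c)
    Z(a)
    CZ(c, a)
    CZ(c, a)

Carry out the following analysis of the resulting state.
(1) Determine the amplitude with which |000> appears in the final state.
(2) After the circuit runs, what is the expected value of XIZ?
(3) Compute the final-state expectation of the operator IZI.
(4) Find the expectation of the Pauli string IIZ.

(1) |000> carries amplitude sqrt(2)/2 in the final state. Key observation: steps 5-6 multiply out to the identity, so the circuit reduces to the remaining gates.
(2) The observable XIZ averages to -1.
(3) The observable IZI averages to 1.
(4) The observable IIZ averages to 1.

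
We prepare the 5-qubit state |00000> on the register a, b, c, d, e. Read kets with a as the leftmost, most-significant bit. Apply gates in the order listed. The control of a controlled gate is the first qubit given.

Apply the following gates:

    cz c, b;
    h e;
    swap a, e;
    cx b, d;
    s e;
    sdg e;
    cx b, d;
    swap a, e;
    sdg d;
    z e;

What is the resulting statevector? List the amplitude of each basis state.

The resulting statevector has amplitude sqrt(2)/2 on |00000>, -sqrt(2)/2 on |00001>, and 0 on every other basis state. Key observation: steps 3-8 multiply out to the identity, so the circuit reduces to the remaining gates.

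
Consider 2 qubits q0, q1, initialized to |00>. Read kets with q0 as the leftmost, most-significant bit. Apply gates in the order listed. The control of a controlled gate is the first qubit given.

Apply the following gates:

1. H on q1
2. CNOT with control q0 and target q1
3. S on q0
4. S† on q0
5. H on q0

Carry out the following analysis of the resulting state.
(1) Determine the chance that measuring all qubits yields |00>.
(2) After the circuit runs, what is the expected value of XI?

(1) A full measurement returns |00> with probability 1/4.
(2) The observable XI averages to 1.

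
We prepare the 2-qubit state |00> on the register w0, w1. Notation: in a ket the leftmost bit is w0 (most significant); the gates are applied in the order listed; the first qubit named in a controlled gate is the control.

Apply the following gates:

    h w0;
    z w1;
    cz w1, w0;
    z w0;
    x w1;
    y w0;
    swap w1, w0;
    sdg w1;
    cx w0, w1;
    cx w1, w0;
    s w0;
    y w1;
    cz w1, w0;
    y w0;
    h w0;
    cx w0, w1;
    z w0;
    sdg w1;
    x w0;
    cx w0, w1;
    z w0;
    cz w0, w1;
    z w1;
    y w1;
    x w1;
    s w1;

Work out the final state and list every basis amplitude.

After the circuit, the state carries amplitude -1/2 on |00>, -1/2 on |01>, I/2 on |10>, -I/2 on |11>.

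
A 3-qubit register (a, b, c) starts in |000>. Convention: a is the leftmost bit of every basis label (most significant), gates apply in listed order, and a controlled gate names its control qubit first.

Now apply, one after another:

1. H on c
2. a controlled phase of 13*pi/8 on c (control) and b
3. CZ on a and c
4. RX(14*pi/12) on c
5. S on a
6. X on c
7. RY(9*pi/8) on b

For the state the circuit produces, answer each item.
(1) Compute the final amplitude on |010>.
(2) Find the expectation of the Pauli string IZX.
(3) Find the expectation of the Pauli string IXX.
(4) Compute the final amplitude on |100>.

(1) The final state's coefficient on |010> equals (1 - I)*(1 - sqrt(3)*I)*cos(pi/16)/4.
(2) The observable IZX averages to -sqrt(sqrt(2) + 2)/2.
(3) The observable IXX averages to -sqrt(2 - sqrt(2))/2.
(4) The amplitude on |100> is 0.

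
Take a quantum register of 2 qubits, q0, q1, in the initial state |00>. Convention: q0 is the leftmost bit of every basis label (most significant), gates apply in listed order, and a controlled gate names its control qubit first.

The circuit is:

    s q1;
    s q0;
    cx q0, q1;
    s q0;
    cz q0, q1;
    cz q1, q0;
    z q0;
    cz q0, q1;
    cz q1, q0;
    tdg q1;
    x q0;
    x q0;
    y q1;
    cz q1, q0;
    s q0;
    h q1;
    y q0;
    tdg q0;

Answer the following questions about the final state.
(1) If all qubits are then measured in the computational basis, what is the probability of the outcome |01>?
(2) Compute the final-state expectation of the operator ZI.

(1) A full measurement returns |01> with probability 0.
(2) The observable ZI averages to -1.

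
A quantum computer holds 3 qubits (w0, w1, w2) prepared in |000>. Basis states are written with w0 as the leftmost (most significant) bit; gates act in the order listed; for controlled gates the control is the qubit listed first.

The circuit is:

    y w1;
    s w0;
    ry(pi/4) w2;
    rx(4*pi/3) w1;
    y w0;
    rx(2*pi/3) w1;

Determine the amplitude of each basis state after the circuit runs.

The final amplitudes are sqrt(sqrt(2) + 2)/2 on |110>, sqrt(2 - sqrt(2))/2 on |111>, and 0 on every other basis state.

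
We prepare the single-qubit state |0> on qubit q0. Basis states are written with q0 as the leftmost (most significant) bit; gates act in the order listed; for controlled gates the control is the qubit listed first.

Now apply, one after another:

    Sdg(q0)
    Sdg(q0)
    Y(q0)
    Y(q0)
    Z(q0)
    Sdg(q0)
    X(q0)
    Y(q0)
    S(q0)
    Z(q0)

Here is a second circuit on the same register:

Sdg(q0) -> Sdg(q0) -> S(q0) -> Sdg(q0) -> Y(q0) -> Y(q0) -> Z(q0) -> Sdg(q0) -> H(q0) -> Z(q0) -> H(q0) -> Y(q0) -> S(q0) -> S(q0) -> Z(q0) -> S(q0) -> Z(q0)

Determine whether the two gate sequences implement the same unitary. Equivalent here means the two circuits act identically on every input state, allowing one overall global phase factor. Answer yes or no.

Yes: on every input state the two circuits agree up to one overall phase factor.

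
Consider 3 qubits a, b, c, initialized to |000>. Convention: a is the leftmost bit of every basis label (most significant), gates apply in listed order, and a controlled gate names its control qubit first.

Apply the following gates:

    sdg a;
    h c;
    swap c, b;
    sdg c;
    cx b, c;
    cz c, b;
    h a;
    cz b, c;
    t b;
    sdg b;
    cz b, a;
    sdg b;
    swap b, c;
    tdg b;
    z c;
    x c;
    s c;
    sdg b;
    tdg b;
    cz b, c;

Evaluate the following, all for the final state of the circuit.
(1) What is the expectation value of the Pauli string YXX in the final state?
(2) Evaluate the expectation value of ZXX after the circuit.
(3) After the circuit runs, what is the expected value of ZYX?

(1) In the final state, YXX has expectation -sqrt(2)/2.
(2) The expectation value of ZXX is -sqrt(2)/2.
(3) In the final state, ZYX has expectation sqrt(2)/2.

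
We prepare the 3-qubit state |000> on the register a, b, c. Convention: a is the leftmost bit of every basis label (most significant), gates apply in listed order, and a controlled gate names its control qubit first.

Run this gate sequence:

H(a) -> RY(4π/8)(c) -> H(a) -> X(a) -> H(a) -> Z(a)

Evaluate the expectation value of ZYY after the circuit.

The expectation value of ZYY is 0.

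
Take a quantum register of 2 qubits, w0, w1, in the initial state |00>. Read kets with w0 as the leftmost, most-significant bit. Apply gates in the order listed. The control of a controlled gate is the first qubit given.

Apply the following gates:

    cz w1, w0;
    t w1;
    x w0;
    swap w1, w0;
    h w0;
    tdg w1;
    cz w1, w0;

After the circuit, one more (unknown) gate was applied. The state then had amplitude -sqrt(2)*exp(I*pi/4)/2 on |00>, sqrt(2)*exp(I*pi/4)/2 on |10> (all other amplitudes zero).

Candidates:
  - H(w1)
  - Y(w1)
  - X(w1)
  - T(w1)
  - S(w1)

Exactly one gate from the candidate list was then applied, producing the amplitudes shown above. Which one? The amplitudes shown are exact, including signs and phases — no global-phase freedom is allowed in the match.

It was Y(w1) that produced the state shown.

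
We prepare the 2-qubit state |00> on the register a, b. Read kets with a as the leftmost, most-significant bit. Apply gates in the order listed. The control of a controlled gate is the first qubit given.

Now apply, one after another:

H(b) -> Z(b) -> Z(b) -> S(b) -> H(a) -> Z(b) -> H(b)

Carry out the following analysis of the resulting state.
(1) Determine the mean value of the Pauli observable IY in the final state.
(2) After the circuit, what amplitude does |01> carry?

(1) The observable IY averages to 1.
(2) The amplitude on |01> is sqrt(2)*(1 + I)/4.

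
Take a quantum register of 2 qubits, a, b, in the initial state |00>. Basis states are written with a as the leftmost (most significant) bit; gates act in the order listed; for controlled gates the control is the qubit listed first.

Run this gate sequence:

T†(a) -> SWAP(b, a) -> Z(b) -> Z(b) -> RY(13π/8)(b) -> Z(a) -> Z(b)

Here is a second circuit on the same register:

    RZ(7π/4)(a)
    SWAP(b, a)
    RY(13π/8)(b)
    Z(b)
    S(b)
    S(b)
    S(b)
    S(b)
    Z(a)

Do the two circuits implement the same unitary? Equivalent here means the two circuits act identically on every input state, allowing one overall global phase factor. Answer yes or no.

Yes, they are equivalent — the unitaries differ by at most a global phase.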